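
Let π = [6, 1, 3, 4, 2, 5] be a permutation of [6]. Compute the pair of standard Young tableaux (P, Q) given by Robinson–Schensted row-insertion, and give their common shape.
P = [1, 2, 4, 5] / [3] / [6];  Q = [1, 3, 4, 6] / [2] / [5];  common shape = (4, 1, 1)

Row-insert the values π_1, π_2, … into P one at a time, bumping the leftmost entry strictly greater than the inserted value down to the next row. The recording tableau Q records, in position (i, j), the step at which that cell was added to P.
  Insert 6 (step 1): P = [6];  Q = [1]
  Insert 1 (step 2): P = [1] / [6];  Q = [1] / [2]
  Insert 3 (step 3): P = [1, 3] / [6];  Q = [1, 3] / [2]
  Insert 4 (step 4): P = [1, 3, 4] / [6];  Q = [1, 3, 4] / [2]
  Insert 2 (step 5): P = [1, 2, 4] / [3] / [6];  Q = [1, 3, 4] / [2] / [5]
  Insert 5 (step 6): P = [1, 2, 4, 5] / [3] / [6];  Q = [1, 3, 4, 6] / [2] / [5]
Final shape: (4, 1, 1).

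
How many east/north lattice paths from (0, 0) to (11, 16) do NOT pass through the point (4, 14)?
Number of paths = 12927735

Total paths from (0, 0) to (11, 16): C(27, 11) = 13037895. Paths through (4, 14): (paths (0, 0) → (4, 14)) × (paths (4, 14) → (11, 16)) = C(18, 4) · C(9, 7) = 3060 · 36 = 110160. Avoidance count = 13037895 − 110160 = 12927735.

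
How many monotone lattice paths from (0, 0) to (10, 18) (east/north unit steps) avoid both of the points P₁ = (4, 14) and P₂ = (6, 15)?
Number of paths = 10902570

Inclusion–exclusion. Total paths: C(28, 10) = 13123110. Through P₁: C(18, 4)·C(10, 6) = 642600. Through P₂: C(21, 6)·C(7, 4) = 1899240. Since P₁ is strictly southwest of P₂, a monotone path through both must visit P₁ then P₂; paths through both = C(18, 4)·C(3, 2)·C(7, 4) = 321300. Avoid both = 13123110 − 642600 − 1899240 + 321300 = 10902570.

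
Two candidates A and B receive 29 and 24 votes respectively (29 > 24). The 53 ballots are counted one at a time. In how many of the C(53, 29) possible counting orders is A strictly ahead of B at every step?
Strict-lead orderings = 73514652074500

Total orderings of the 53 votes with 29 for A: C(53, 29) = 779255311989700. By the Bertrand ballot formula (Cycle Lemma / reflection principle), the number of orderings in which A is strictly ahead of B throughout is (p − q)/(p + q) · C(p + q, p) = (29 − 24)/(29 + 24) · 779255311989700 = 73514652074500.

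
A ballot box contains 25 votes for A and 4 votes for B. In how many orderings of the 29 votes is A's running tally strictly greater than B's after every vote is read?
Strict-lead orderings = 17199

Total orderings of the 29 votes with 25 for A: C(29, 25) = 23751. By the Bertrand ballot formula (Cycle Lemma / reflection principle), the number of orderings in which A is strictly ahead of B throughout is (p − q)/(p + q) · C(p + q, p) = (25 − 4)/(25 + 4) · 23751 = 17199.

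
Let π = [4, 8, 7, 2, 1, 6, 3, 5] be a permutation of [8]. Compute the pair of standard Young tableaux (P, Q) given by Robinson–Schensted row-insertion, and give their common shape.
P = [1, 3, 5] / [2, 6] / [4, 7] / [8];  Q = [1, 2, 8] / [3, 6] / [4, 7] / [5];  common shape = (3, 2, 2, 1)

Row-insert the values π_1, π_2, … into P one at a time, bumping the leftmost entry strictly greater than the inserted value down to the next row. The recording tableau Q records, in position (i, j), the step at which that cell was added to P.
  Insert 4 (step 1): P = [4];  Q = [1]
  Insert 8 (step 2): P = [4, 8];  Q = [1, 2]
  Insert 7 (step 3): P = [4, 7] / [8];  Q = [1, 2] / [3]
  Insert 2 (step 4): P = [2, 7] / [4] / [8];  Q = [1, 2] / [3] / [4]
  Insert 1 (step 5): P = [1, 7] / [2] / [4] / [8];  Q = [1, 2] / [3] / [4] / [5]
  Insert 6 (step 6): P = [1, 6] / [2, 7] / [4] / [8];  Q = [1, 2] / [3, 6] / [4] / [5]
  Insert 3 (step 7): P = [1, 3] / [2, 6] / [4, 7] / [8];  Q = [1, 2] / [3, 6] / [4, 7] / [5]
  Insert 5 (step 8): P = [1, 3, 5] / [2, 6] / [4, 7] / [8];  Q = [1, 2, 8] / [3, 6] / [4, 7] / [5]
Final shape: (3, 2, 2, 1).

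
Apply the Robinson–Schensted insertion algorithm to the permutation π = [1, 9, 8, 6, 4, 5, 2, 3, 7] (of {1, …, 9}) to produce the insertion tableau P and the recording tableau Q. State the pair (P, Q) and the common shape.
P = [1, 2, 3, 7] / [4, 5] / [6] / [8] / [9];  Q = [1, 2, 6, 9] / [3, 8] / [4] / [5] / [7];  common shape = (4, 2, 1, 1, 1)

Row-insert the values π_1, π_2, … into P one at a time, bumping the leftmost entry strictly greater than the inserted value down to the next row. The recording tableau Q records, in position (i, j), the step at which that cell was added to P.
  Insert 1 (step 1): P = [1];  Q = [1]
  Insert 9 (step 2): P = [1, 9];  Q = [1, 2]
  Insert 8 (step 3): P = [1, 8] / [9];  Q = [1, 2] / [3]
  Insert 6 (step 4): P = [1, 6] / [8] / [9];  Q = [1, 2] / [3] / [4]
  Insert 4 (step 5): P = [1, 4] / [6] / [8] / [9];  Q = [1, 2] / [3] / [4] / [5]
  Insert 5 (step 6): P = [1, 4, 5] / [6] / [8] / [9];  Q = [1, 2, 6] / [3] / [4] / [5]
  Insert 2 (step 7): P = [1, 2, 5] / [4] / [6] / [8] / [9];  Q = [1, 2, 6] / [3] / [4] / [5] / [7]
  Insert 3 (step 8): P = [1, 2, 3] / [4, 5] / [6] / [8] / [9];  Q = [1, 2, 6] / [3, 8] / [4] / [5] / [7]
  Insert 7 (step 9): P = [1, 2, 3, 7] / [4, 5] / [6] / [8] / [9];  Q = [1, 2, 6, 9] / [3, 8] / [4] / [5] / [7]
Final shape: (4, 2, 1, 1, 1).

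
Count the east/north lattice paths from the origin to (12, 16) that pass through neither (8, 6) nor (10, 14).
Number of paths = 16459026

Inclusion–exclusion. Total paths: C(28, 12) = 30421755. Through P₁: C(14, 8)·C(14, 4) = 3006003. Through P₂: C(24, 10)·C(4, 2) = 11767536. Since P₁ is strictly southwest of P₂, a monotone path through both must visit P₁ then P₂; paths through both = C(14, 8)·C(10, 2)·C(4, 2) = 810810. Avoid both = 30421755 − 3006003 − 11767536 + 810810 = 16459026.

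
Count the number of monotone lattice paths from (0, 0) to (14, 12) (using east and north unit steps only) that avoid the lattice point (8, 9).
Number of paths = 7615660

Total paths from (0, 0) to (14, 12): C(26, 14) = 9657700. Paths through (8, 9): (paths (0, 0) → (8, 9)) × (paths (8, 9) → (14, 12)) = C(17, 8) · C(9, 6) = 24310 · 84 = 2042040. Avoidance count = 9657700 − 2042040 = 7615660.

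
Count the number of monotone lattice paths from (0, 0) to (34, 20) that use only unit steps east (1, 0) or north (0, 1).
Number of paths = 321387366339585

A monotone lattice path from (0, 0) to (34, 20) consists of 34 east steps and 20 north steps in some order, so it is determined by which 34 of the 54 steps are east. The count is C(54, 34) = 321387366339585.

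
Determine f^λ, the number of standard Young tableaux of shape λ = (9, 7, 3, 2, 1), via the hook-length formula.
# SYT of shape (9, 7, 3, 2, 1) = 1002798720

Hook-length formula: f^λ = n! / Π hook(c), product over all cells c of the Young diagram. For λ = (9, 7, 3, 2, 1), n = 22 boxes. Hook lengths by row (left-to-right, top-to-bottom): [13, 11, 9, 7, 6, 5, 4, 2, 1]; [10, 8, 6, 4, 3, 2, 1]; [5, 3, 1]; [3, 1]; [1]. Product of hooks = 1120863744000. So f^λ = 22! / 1120863744000 = 1124000727777607680000 / 1120863744000 = 1002798720.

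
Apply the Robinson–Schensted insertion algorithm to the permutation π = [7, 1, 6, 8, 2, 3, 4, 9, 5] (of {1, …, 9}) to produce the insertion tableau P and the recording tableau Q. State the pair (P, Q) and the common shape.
P = [1, 2, 3, 4, 5] / [6, 8, 9] / [7];  Q = [1, 3, 4, 7, 8] / [2, 6, 9] / [5];  common shape = (5, 3, 1)

Row-insert the values π_1, π_2, … into P one at a time, bumping the leftmost entry strictly greater than the inserted value down to the next row. The recording tableau Q records, in position (i, j), the step at which that cell was added to P.
  Insert 7 (step 1): P = [7];  Q = [1]
  Insert 1 (step 2): P = [1] / [7];  Q = [1] / [2]
  Insert 6 (step 3): P = [1, 6] / [7];  Q = [1, 3] / [2]
  Insert 8 (step 4): P = [1, 6, 8] / [7];  Q = [1, 3, 4] / [2]
  Insert 2 (step 5): P = [1, 2, 8] / [6] / [7];  Q = [1, 3, 4] / [2] / [5]
  Insert 3 (step 6): P = [1, 2, 3] / [6, 8] / [7];  Q = [1, 3, 4] / [2, 6] / [5]
  Insert 4 (step 7): P = [1, 2, 3, 4] / [6, 8] / [7];  Q = [1, 3, 4, 7] / [2, 6] / [5]
  Insert 9 (step 8): P = [1, 2, 3, 4, 9] / [6, 8] / [7];  Q = [1, 3, 4, 7, 8] / [2, 6] / [5]
  Insert 5 (step 9): P = [1, 2, 3, 4, 5] / [6, 8, 9] / [7];  Q = [1, 3, 4, 7, 8] / [2, 6, 9] / [5]
Final shape: (5, 3, 1).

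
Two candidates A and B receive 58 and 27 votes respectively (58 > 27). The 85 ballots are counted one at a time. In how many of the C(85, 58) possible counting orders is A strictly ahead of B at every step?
Strict-lead orderings = 4014128654600111661936

Total orderings of the 85 votes with 58 for A: C(85, 58) = 11006481794871273911760. By the Bertrand ballot formula (Cycle Lemma / reflection principle), the number of orderings in which A is strictly ahead of B throughout is (p − q)/(p + q) · C(p + q, p) = (58 − 27)/(58 + 27) · 11006481794871273911760 = 4014128654600111661936.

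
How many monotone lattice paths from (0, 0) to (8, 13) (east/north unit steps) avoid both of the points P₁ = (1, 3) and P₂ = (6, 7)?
Number of paths = 91762

Inclusion–exclusion. Total paths: C(21, 8) = 203490. Through P₁: C(4, 1)·C(17, 7) = 77792. Through P₂: C(13, 6)·C(8, 2) = 48048. Since P₁ is strictly southwest of P₂, a monotone path through both must visit P₁ then P₂; paths through both = C(4, 1)·C(9, 5)·C(8, 2) = 14112. Avoid both = 203490 − 77792 − 48048 + 14112 = 91762.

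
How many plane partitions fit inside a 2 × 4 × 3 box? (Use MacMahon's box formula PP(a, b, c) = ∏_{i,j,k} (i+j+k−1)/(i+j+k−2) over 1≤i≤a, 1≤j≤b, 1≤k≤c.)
PP(2, 4, 3) = 490

Evaluate the triple product over i = 1..2, j = 1..4, k = 1..3. The factors are (2/1) · (3/2) · (4/3) · (3/2) · (4/3) · (5/4) · (4/3) · (5/4) · … (24 factors total). The numerators and denominators telescope so the product is an integer; carrying out the multiplication exactly gives PP(2, 4, 3) = 490.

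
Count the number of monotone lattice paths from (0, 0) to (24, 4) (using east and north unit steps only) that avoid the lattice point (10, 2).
Number of paths = 12555

Total paths from (0, 0) to (24, 4): C(28, 24) = 20475. Paths through (10, 2): (paths (0, 0) → (10, 2)) × (paths (10, 2) → (24, 4)) = C(12, 10) · C(16, 14) = 66 · 120 = 7920. Avoidance count = 20475 − 7920 = 12555.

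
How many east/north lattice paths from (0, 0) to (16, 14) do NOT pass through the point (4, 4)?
Number of paths = 100157455

Total paths from (0, 0) to (16, 14): C(30, 16) = 145422675. Paths through (4, 4): (paths (0, 0) → (4, 4)) × (paths (4, 4) → (16, 14)) = C(8, 4) · C(22, 12) = 70 · 646646 = 45265220. Avoidance count = 145422675 − 45265220 = 100157455.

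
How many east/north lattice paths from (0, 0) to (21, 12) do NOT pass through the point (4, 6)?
Number of paths = 333618450

Total paths from (0, 0) to (21, 12): C(33, 21) = 354817320. Paths through (4, 6): (paths (0, 0) → (4, 6)) × (paths (4, 6) → (21, 12)) = C(10, 4) · C(23, 17) = 210 · 100947 = 21198870. Avoidance count = 354817320 − 21198870 = 333618450.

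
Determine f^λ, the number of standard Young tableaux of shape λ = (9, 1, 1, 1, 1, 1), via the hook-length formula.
# SYT of shape (9, 1, 1, 1, 1, 1) = 1287

Hook-length formula: f^λ = n! / Π hook(c), product over all cells c of the Young diagram. For λ = (9, 1, 1, 1, 1, 1), n = 14 boxes. Hook lengths by row (left-to-right, top-to-bottom): [14, 8, 7, 6, 5, 4, 3, 2, 1]; [5]; [4]; [3]; [2]; [1]. Product of hooks = 67737600. So f^λ = 14! / 67737600 = 87178291200 / 67737600 = 1287.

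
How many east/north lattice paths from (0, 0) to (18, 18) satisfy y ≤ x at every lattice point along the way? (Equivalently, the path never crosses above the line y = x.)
Number of paths = 477638700

By the reflection principle (André's argument), the number of monotone paths to (18, 18) with n ≤ m that never go above y = x is C(36, 18) − C(36, 19) = 9075135300 − 8597496600 = 477638700.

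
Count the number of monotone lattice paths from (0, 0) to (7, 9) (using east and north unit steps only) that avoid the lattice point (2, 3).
Number of paths = 6820

Total paths from (0, 0) to (7, 9): C(16, 7) = 11440. Paths through (2, 3): (paths (0, 0) → (2, 3)) × (paths (2, 3) → (7, 9)) = C(5, 2) · C(11, 5) = 10 · 462 = 4620. Avoidance count = 11440 − 4620 = 6820.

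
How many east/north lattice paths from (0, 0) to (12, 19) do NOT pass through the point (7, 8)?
Number of paths = 113012445

Total paths from (0, 0) to (12, 19): C(31, 12) = 141120525. Paths through (7, 8): (paths (0, 0) → (7, 8)) × (paths (7, 8) → (12, 19)) = C(15, 7) · C(16, 5) = 6435 · 4368 = 28108080. Avoidance count = 141120525 − 28108080 = 113012445.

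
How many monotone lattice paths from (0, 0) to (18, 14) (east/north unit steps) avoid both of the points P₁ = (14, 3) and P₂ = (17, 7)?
Number of paths = 467928968

Inclusion–exclusion. Total paths: C(32, 18) = 471435600. Through P₁: C(17, 14)·C(15, 4) = 928200. Through P₂: C(24, 17)·C(8, 1) = 2768832. Since P₁ is strictly southwest of P₂, a monotone path through both must visit P₁ then P₂; paths through both = C(17, 14)·C(7, 3)·C(8, 1) = 190400. Avoid both = 471435600 − 928200 − 2768832 + 190400 = 467928968.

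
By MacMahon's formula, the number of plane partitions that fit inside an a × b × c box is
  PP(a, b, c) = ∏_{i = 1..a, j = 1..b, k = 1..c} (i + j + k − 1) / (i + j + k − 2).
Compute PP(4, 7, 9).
PP(4, 7, 9) = 10323075958624

Evaluate the triple product over i = 1..4, j = 1..7, k = 1..9. The factors are (2/1) · (3/2) · (4/3) · (5/4) · (6/5) · (7/6) · (8/7) · (9/8) · … (252 factors total). The numerators and denominators telescope so the product is an integer; carrying out the multiplication exactly gives PP(4, 7, 9) = 10323075958624.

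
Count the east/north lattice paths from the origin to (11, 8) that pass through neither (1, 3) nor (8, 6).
Number of paths = 38340

Inclusion–exclusion. Total paths: C(19, 11) = 75582. Through P₁: C(4, 1)·C(15, 10) = 12012. Through P₂: C(14, 8)·C(5, 3) = 30030. Since P₁ is strictly southwest of P₂, a monotone path through both must visit P₁ then P₂; paths through both = C(4, 1)·C(10, 7)·C(5, 3) = 4800. Avoid both = 75582 − 12012 − 30030 + 4800 = 38340.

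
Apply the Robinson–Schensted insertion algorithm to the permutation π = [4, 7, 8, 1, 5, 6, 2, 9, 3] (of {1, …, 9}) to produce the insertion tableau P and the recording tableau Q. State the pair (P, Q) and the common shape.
P = [1, 2, 3, 9] / [4, 5, 6] / [7, 8];  Q = [1, 2, 3, 8] / [4, 5, 6] / [7, 9];  common shape = (4, 3, 2)

Row-insert the values π_1, π_2, … into P one at a time, bumping the leftmost entry strictly greater than the inserted value down to the next row. The recording tableau Q records, in position (i, j), the step at which that cell was added to P.
  Insert 4 (step 1): P = [4];  Q = [1]
  Insert 7 (step 2): P = [4, 7];  Q = [1, 2]
  Insert 8 (step 3): P = [4, 7, 8];  Q = [1, 2, 3]
  Insert 1 (step 4): P = [1, 7, 8] / [4];  Q = [1, 2, 3] / [4]
  Insert 5 (step 5): P = [1, 5, 8] / [4, 7];  Q = [1, 2, 3] / [4, 5]
  Insert 6 (step 6): P = [1, 5, 6] / [4, 7, 8];  Q = [1, 2, 3] / [4, 5, 6]
  Insert 2 (step 7): P = [1, 2, 6] / [4, 5, 8] / [7];  Q = [1, 2, 3] / [4, 5, 6] / [7]
  Insert 9 (step 8): P = [1, 2, 6, 9] / [4, 5, 8] / [7];  Q = [1, 2, 3, 8] / [4, 5, 6] / [7]
  Insert 3 (step 9): P = [1, 2, 3, 9] / [4, 5, 6] / [7, 8];  Q = [1, 2, 3, 8] / [4, 5, 6] / [7, 9]
Final shape: (4, 3, 2).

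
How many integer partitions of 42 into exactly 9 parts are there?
p(42, 9 parts) = 4904

Partitions of n into exactly k parts are in bijection with partitions of n − k into at most k parts (subtract 1 from each part). So p(42, exactly 9) = p(33, parts ≤ 9). Computing via the recurrence p(m, j) = p(m, j−1) + p(m−j, j) gives 4904.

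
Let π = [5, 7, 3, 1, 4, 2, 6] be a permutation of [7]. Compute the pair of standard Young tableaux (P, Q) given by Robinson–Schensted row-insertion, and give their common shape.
P = [1, 2, 6] / [3, 4] / [5, 7];  Q = [1, 2, 7] / [3, 5] / [4, 6];  common shape = (3, 2, 2)

Row-insert the values π_1, π_2, … into P one at a time, bumping the leftmost entry strictly greater than the inserted value down to the next row. The recording tableau Q records, in position (i, j), the step at which that cell was added to P.
  Insert 5 (step 1): P = [5];  Q = [1]
  Insert 7 (step 2): P = [5, 7];  Q = [1, 2]
  Insert 3 (step 3): P = [3, 7] / [5];  Q = [1, 2] / [3]
  Insert 1 (step 4): P = [1, 7] / [3] / [5];  Q = [1, 2] / [3] / [4]
  Insert 4 (step 5): P = [1, 4] / [3, 7] / [5];  Q = [1, 2] / [3, 5] / [4]
  Insert 2 (step 6): P = [1, 2] / [3, 4] / [5, 7];  Q = [1, 2] / [3, 5] / [4, 6]
  Insert 6 (step 7): P = [1, 2, 6] / [3, 4] / [5, 7];  Q = [1, 2, 7] / [3, 5] / [4, 6]
Final shape: (3, 2, 2).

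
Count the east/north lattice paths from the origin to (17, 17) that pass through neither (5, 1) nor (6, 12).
Number of paths = 2070302634

Inclusion–exclusion. Total paths: C(34, 17) = 2333606220. Through P₁: C(6, 5)·C(28, 12) = 182530530. Through P₂: C(18, 6)·C(16, 11) = 81087552. Since P₁ is strictly southwest of P₂, a monotone path through both must visit P₁ then P₂; paths through both = C(6, 5)·C(12, 1)·C(16, 11) = 314496. Avoid both = 2333606220 − 182530530 − 81087552 + 314496 = 2070302634.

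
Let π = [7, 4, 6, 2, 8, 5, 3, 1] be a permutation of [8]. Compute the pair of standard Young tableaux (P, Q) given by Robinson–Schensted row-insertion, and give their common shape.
P = [1, 3, 8] / [2, 5] / [4] / [6] / [7];  Q = [1, 3, 5] / [2, 6] / [4] / [7] / [8];  common shape = (3, 2, 1, 1, 1)

Row-insert the values π_1, π_2, … into P one at a time, bumping the leftmost entry strictly greater than the inserted value down to the next row. The recording tableau Q records, in position (i, j), the step at which that cell was added to P.
  Insert 7 (step 1): P = [7];  Q = [1]
  Insert 4 (step 2): P = [4] / [7];  Q = [1] / [2]
  Insert 6 (step 3): P = [4, 6] / [7];  Q = [1, 3] / [2]
  Insert 2 (step 4): P = [2, 6] / [4] / [7];  Q = [1, 3] / [2] / [4]
  Insert 8 (step 5): P = [2, 6, 8] / [4] / [7];  Q = [1, 3, 5] / [2] / [4]
  Insert 5 (step 6): P = [2, 5, 8] / [4, 6] / [7];  Q = [1, 3, 5] / [2, 6] / [4]
  Insert 3 (step 7): P = [2, 3, 8] / [4, 5] / [6] / [7];  Q = [1, 3, 5] / [2, 6] / [4] / [7]
  Insert 1 (step 8): P = [1, 3, 8] / [2, 5] / [4] / [6] / [7];  Q = [1, 3, 5] / [2, 6] / [4] / [7] / [8]
Final shape: (3, 2, 1, 1, 1).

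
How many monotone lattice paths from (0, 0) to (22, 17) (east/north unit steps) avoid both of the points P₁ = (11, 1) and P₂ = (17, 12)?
Number of paths = 37824312474

Inclusion–exclusion. Total paths: C(39, 22) = 51021117810. Through P₁: C(12, 11)·C(27, 11) = 156454740. Through P₂: C(29, 17)·C(10, 5) = 13077775620. Since P₁ is strictly southwest of P₂, a monotone path through both must visit P₁ then P₂; paths through both = C(12, 11)·C(17, 6)·C(10, 5) = 37425024. Avoid both = 51021117810 − 156454740 − 13077775620 + 37425024 = 37824312474.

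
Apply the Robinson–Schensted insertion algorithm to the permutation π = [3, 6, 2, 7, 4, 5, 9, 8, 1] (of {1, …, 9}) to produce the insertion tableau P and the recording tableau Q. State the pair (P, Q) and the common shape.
P = [1, 4, 5, 8] / [2, 6, 7, 9] / [3];  Q = [1, 2, 4, 7] / [3, 5, 6, 8] / [9];  common shape = (4, 4, 1)

Row-insert the values π_1, π_2, … into P one at a time, bumping the leftmost entry strictly greater than the inserted value down to the next row. The recording tableau Q records, in position (i, j), the step at which that cell was added to P.
  Insert 3 (step 1): P = [3];  Q = [1]
  Insert 6 (step 2): P = [3, 6];  Q = [1, 2]
  Insert 2 (step 3): P = [2, 6] / [3];  Q = [1, 2] / [3]
  Insert 7 (step 4): P = [2, 6, 7] / [3];  Q = [1, 2, 4] / [3]
  Insert 4 (step 5): P = [2, 4, 7] / [3, 6];  Q = [1, 2, 4] / [3, 5]
  Insert 5 (step 6): P = [2, 4, 5] / [3, 6, 7];  Q = [1, 2, 4] / [3, 5, 6]
  Insert 9 (step 7): P = [2, 4, 5, 9] / [3, 6, 7];  Q = [1, 2, 4, 7] / [3, 5, 6]
  Insert 8 (step 8): P = [2, 4, 5, 8] / [3, 6, 7, 9];  Q = [1, 2, 4, 7] / [3, 5, 6, 8]
  Insert 1 (step 9): P = [1, 4, 5, 8] / [2, 6, 7, 9] / [3];  Q = [1, 2, 4, 7] / [3, 5, 6, 8] / [9]
Final shape: (4, 4, 1).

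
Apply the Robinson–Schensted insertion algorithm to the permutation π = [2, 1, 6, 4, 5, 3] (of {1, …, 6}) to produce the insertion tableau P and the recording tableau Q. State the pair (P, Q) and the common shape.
P = [1, 3, 5] / [2, 4] / [6];  Q = [1, 3, 5] / [2, 4] / [6];  common shape = (3, 2, 1)

Row-insert the values π_1, π_2, … into P one at a time, bumping the leftmost entry strictly greater than the inserted value down to the next row. The recording tableau Q records, in position (i, j), the step at which that cell was added to P.
  Insert 2 (step 1): P = [2];  Q = [1]
  Insert 1 (step 2): P = [1] / [2];  Q = [1] / [2]
  Insert 6 (step 3): P = [1, 6] / [2];  Q = [1, 3] / [2]
  Insert 4 (step 4): P = [1, 4] / [2, 6];  Q = [1, 3] / [2, 4]
  Insert 5 (step 5): P = [1, 4, 5] / [2, 6];  Q = [1, 3, 5] / [2, 4]
  Insert 3 (step 6): P = [1, 3, 5] / [2, 4] / [6];  Q = [1, 3, 5] / [2, 4] / [6]
Final shape: (3, 2, 1).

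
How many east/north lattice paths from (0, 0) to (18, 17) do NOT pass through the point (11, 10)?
Number of paths = 3327046338

Total paths from (0, 0) to (18, 17): C(35, 18) = 4537567650. Paths through (11, 10): (paths (0, 0) → (11, 10)) × (paths (11, 10) → (18, 17)) = C(21, 11) · C(14, 7) = 352716 · 3432 = 1210521312. Avoidance count = 4537567650 − 1210521312 = 3327046338.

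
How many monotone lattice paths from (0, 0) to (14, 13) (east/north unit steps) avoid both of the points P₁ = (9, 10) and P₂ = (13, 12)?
Number of paths = 7255872

Inclusion–exclusion. Total paths: C(27, 14) = 20058300. Through P₁: C(19, 9)·C(8, 5) = 5173168. Through P₂: C(25, 13)·C(2, 1) = 10400600. Since P₁ is strictly southwest of P₂, a monotone path through both must visit P₁ then P₂; paths through both = C(19, 9)·C(6, 4)·C(2, 1) = 2771340. Avoid both = 20058300 − 5173168 − 10400600 + 2771340 = 7255872.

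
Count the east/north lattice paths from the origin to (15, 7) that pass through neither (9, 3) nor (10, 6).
Number of paths = 81576

Inclusion–exclusion. Total paths: C(22, 15) = 170544. Through P₁: C(12, 9)·C(10, 6) = 46200. Through P₂: C(16, 10)·C(6, 5) = 48048. Since P₁ is strictly southwest of P₂, a monotone path through both must visit P₁ then P₂; paths through both = C(12, 9)·C(4, 1)·C(6, 5) = 5280. Avoid both = 170544 − 46200 − 48048 + 5280 = 81576.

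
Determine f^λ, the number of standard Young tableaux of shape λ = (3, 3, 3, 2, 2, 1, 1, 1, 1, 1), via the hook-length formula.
# SYT of shape (3, 3, 3, 2, 2, 1, 1, 1, 1, 1) = 501228

Hook-length formula: f^λ = n! / Π hook(c), product over all cells c of the Young diagram. For λ = (3, 3, 3, 2, 2, 1, 1, 1, 1, 1), n = 18 boxes. Hook lengths by row (left-to-right, top-to-bottom): [12, 6, 3]; [11, 5, 2]; [10, 4, 1]; [8, 2]; [7, 1]; [5]; [4]; [3]; [2]; [1]. Product of hooks = 12773376000. So f^λ = 18! / 12773376000 = 6402373705728000 / 12773376000 = 501228.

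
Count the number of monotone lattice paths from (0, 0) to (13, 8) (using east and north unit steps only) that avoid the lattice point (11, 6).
Number of paths = 129234

Total paths from (0, 0) to (13, 8): C(21, 13) = 203490. Paths through (11, 6): (paths (0, 0) → (11, 6)) × (paths (11, 6) → (13, 8)) = C(17, 11) · C(4, 2) = 12376 · 6 = 74256. Avoidance count = 203490 − 74256 = 129234.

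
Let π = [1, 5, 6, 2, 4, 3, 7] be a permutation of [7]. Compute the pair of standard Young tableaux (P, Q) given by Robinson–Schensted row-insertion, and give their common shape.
P = [1, 2, 3, 7] / [4, 6] / [5];  Q = [1, 2, 3, 7] / [4, 5] / [6];  common shape = (4, 2, 1)

Row-insert the values π_1, π_2, … into P one at a time, bumping the leftmost entry strictly greater than the inserted value down to the next row. The recording tableau Q records, in position (i, j), the step at which that cell was added to P.
  Insert 1 (step 1): P = [1];  Q = [1]
  Insert 5 (step 2): P = [1, 5];  Q = [1, 2]
  Insert 6 (step 3): P = [1, 5, 6];  Q = [1, 2, 3]
  Insert 2 (step 4): P = [1, 2, 6] / [5];  Q = [1, 2, 3] / [4]
  Insert 4 (step 5): P = [1, 2, 4] / [5, 6];  Q = [1, 2, 3] / [4, 5]
  Insert 3 (step 6): P = [1, 2, 3] / [4, 6] / [5];  Q = [1, 2, 3] / [4, 5] / [6]
  Insert 7 (step 7): P = [1, 2, 3, 7] / [4, 6] / [5];  Q = [1, 2, 3, 7] / [4, 5] / [6]
Final shape: (4, 2, 1).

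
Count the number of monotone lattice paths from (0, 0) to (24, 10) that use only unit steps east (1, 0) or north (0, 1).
Number of paths = 131128140

A monotone lattice path from (0, 0) to (24, 10) consists of 24 east steps and 10 north steps in some order, so it is determined by which 24 of the 34 steps are east. The count is C(34, 24) = 131128140.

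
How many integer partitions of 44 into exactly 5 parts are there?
p(44, 5 parts) = 1602

Partitions of n into exactly k parts are in bijection with partitions of n − k into at most k parts (subtract 1 from each part). So p(44, exactly 5) = p(39, parts ≤ 5). Computing via the recurrence p(m, j) = p(m, j−1) + p(m−j, j) gives 1602.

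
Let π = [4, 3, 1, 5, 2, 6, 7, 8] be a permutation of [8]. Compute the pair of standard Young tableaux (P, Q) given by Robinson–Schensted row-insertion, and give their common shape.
P = [1, 2, 6, 7, 8] / [3, 5] / [4];  Q = [1, 4, 6, 7, 8] / [2, 5] / [3];  common shape = (5, 2, 1)

Row-insert the values π_1, π_2, … into P one at a time, bumping the leftmost entry strictly greater than the inserted value down to the next row. The recording tableau Q records, in position (i, j), the step at which that cell was added to P.
  Insert 4 (step 1): P = [4];  Q = [1]
  Insert 3 (step 2): P = [3] / [4];  Q = [1] / [2]
  Insert 1 (step 3): P = [1] / [3] / [4];  Q = [1] / [2] / [3]
  Insert 5 (step 4): P = [1, 5] / [3] / [4];  Q = [1, 4] / [2] / [3]
  Insert 2 (step 5): P = [1, 2] / [3, 5] / [4];  Q = [1, 4] / [2, 5] / [3]
  Insert 6 (step 6): P = [1, 2, 6] / [3, 5] / [4];  Q = [1, 4, 6] / [2, 5] / [3]
  Insert 7 (step 7): P = [1, 2, 6, 7] / [3, 5] / [4];  Q = [1, 4, 6, 7] / [2, 5] / [3]
  Insert 8 (step 8): P = [1, 2, 6, 7, 8] / [3, 5] / [4];  Q = [1, 4, 6, 7, 8] / [2, 5] / [3]
Final shape: (5, 2, 1).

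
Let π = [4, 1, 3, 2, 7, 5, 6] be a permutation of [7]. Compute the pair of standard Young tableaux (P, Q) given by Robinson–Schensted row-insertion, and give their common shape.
P = [1, 2, 5, 6] / [3, 7] / [4];  Q = [1, 3, 5, 7] / [2, 6] / [4];  common shape = (4, 2, 1)

Row-insert the values π_1, π_2, … into P one at a time, bumping the leftmost entry strictly greater than the inserted value down to the next row. The recording tableau Q records, in position (i, j), the step at which that cell was added to P.
  Insert 4 (step 1): P = [4];  Q = [1]
  Insert 1 (step 2): P = [1] / [4];  Q = [1] / [2]
  Insert 3 (step 3): P = [1, 3] / [4];  Q = [1, 3] / [2]
  Insert 2 (step 4): P = [1, 2] / [3] / [4];  Q = [1, 3] / [2] / [4]
  Insert 7 (step 5): P = [1, 2, 7] / [3] / [4];  Q = [1, 3, 5] / [2] / [4]
  Insert 5 (step 6): P = [1, 2, 5] / [3, 7] / [4];  Q = [1, 3, 5] / [2, 6] / [4]
  Insert 6 (step 7): P = [1, 2, 5, 6] / [3, 7] / [4];  Q = [1, 3, 5, 7] / [2, 6] / [4]
Final shape: (4, 2, 1).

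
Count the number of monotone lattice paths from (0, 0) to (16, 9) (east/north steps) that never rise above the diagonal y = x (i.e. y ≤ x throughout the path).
Number of paths = 961400

By the reflection principle (André's argument), the number of monotone paths to (16, 9) with n ≤ m that never go above y = x is C(25, 16) − C(25, 17) = 2042975 − 1081575 = 961400.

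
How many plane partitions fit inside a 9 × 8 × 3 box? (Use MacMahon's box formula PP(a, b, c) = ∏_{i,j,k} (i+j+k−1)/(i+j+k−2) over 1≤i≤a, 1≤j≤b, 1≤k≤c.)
PP(9, 8, 3) = 198520691512

Evaluate the triple product over i = 1..9, j = 1..8, k = 1..3. The factors are (2/1) · (3/2) · (4/3) · (3/2) · (4/3) · (5/4) · (4/3) · (5/4) · … (216 factors total). The numerators and denominators telescope so the product is an integer; carrying out the multiplication exactly gives PP(9, 8, 3) = 198520691512.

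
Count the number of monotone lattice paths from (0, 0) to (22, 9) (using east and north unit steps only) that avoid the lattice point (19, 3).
Number of paths = 20030715

Total paths from (0, 0) to (22, 9): C(31, 22) = 20160075. Paths through (19, 3): (paths (0, 0) → (19, 3)) × (paths (19, 3) → (22, 9)) = C(22, 19) · C(9, 3) = 1540 · 84 = 129360. Avoidance count = 20160075 − 129360 = 20030715.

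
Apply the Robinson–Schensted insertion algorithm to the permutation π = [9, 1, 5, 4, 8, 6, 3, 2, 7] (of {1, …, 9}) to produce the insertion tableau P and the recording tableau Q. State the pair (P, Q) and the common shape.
P = [1, 2, 6, 7] / [3, 8] / [4] / [5] / [9];  Q = [1, 3, 5, 9] / [2, 6] / [4] / [7] / [8];  common shape = (4, 2, 1, 1, 1)

Row-insert the values π_1, π_2, … into P one at a time, bumping the leftmost entry strictly greater than the inserted value down to the next row. The recording tableau Q records, in position (i, j), the step at which that cell was added to P.
  Insert 9 (step 1): P = [9];  Q = [1]
  Insert 1 (step 2): P = [1] / [9];  Q = [1] / [2]
  Insert 5 (step 3): P = [1, 5] / [9];  Q = [1, 3] / [2]
  Insert 4 (step 4): P = [1, 4] / [5] / [9];  Q = [1, 3] / [2] / [4]
  Insert 8 (step 5): P = [1, 4, 8] / [5] / [9];  Q = [1, 3, 5] / [2] / [4]
  Insert 6 (step 6): P = [1, 4, 6] / [5, 8] / [9];  Q = [1, 3, 5] / [2, 6] / [4]
  Insert 3 (step 7): P = [1, 3, 6] / [4, 8] / [5] / [9];  Q = [1, 3, 5] / [2, 6] / [4] / [7]
  Insert 2 (step 8): P = [1, 2, 6] / [3, 8] / [4] / [5] / [9];  Q = [1, 3, 5] / [2, 6] / [4] / [7] / [8]
  Insert 7 (step 9): P = [1, 2, 6, 7] / [3, 8] / [4] / [5] / [9];  Q = [1, 3, 5, 9] / [2, 6] / [4] / [7] / [8]
Final shape: (4, 2, 1, 1, 1).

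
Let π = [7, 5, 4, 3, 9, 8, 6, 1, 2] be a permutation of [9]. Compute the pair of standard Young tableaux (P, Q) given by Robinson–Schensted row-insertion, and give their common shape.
P = [1, 2] / [3, 6] / [4, 8] / [5, 9] / [7];  Q = [1, 5] / [2, 6] / [3, 7] / [4, 9] / [8];  common shape = (2, 2, 2, 2, 1)

Row-insert the values π_1, π_2, … into P one at a time, bumping the leftmost entry strictly greater than the inserted value down to the next row. The recording tableau Q records, in position (i, j), the step at which that cell was added to P.
  Insert 7 (step 1): P = [7];  Q = [1]
  Insert 5 (step 2): P = [5] / [7];  Q = [1] / [2]
  Insert 4 (step 3): P = [4] / [5] / [7];  Q = [1] / [2] / [3]
  Insert 3 (step 4): P = [3] / [4] / [5] / [7];  Q = [1] / [2] / [3] / [4]
  Insert 9 (step 5): P = [3, 9] / [4] / [5] / [7];  Q = [1, 5] / [2] / [3] / [4]
  Insert 8 (step 6): P = [3, 8] / [4, 9] / [5] / [7];  Q = [1, 5] / [2, 6] / [3] / [4]
  Insert 6 (step 7): P = [3, 6] / [4, 8] / [5, 9] / [7];  Q = [1, 5] / [2, 6] / [3, 7] / [4]
  Insert 1 (step 8): P = [1, 6] / [3, 8] / [4, 9] / [5] / [7];  Q = [1, 5] / [2, 6] / [3, 7] / [4] / [8]
  Insert 2 (step 9): P = [1, 2] / [3, 6] / [4, 8] / [5, 9] / [7];  Q = [1, 5] / [2, 6] / [3, 7] / [4, 9] / [8]
Final shape: (2, 2, 2, 2, 1).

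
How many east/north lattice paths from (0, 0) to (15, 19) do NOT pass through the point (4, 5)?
Number of paths = 1294335120

Total paths from (0, 0) to (15, 19): C(34, 15) = 1855967520. Paths through (4, 5): (paths (0, 0) → (4, 5)) × (paths (4, 5) → (15, 19)) = C(9, 4) · C(25, 11) = 126 · 4457400 = 561632400. Avoidance count = 1855967520 − 561632400 = 1294335120.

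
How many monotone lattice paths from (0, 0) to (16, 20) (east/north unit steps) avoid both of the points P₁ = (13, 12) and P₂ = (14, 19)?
Number of paths = 4118202210

Inclusion–exclusion. Total paths: C(36, 16) = 7307872110. Through P₁: C(25, 13)·C(11, 3) = 858049500. Through P₂: C(33, 14)·C(3, 2) = 2456427600. Since P₁ is strictly southwest of P₂, a monotone path through both must visit P₁ then P₂; paths through both = C(25, 13)·C(8, 1)·C(3, 2) = 124807200. Avoid both = 7307872110 − 858049500 − 2456427600 + 124807200 = 4118202210.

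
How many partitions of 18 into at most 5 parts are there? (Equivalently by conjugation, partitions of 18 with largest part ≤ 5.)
p(18, parts ≤ 5) = 141

Use the recurrence p(n, m) = p(n, m−1) + p(n−m, m): either the largest part is < m (count p(n, m−1)) or the largest part is exactly m (remove one copy of m, count p(n−m, m)). With p(0, ·) = 1 this gives p(18, parts ≤ 5) = 141. (By conjugating Young diagrams, this also counts partitions of 18 into at most 5 parts.)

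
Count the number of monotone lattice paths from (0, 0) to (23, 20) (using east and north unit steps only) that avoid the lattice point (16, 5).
Number of paths = 957096518364

Total paths from (0, 0) to (23, 20): C(43, 23) = 960566918220. Paths through (16, 5): (paths (0, 0) → (16, 5)) × (paths (16, 5) → (23, 20)) = C(21, 16) · C(22, 7) = 20349 · 170544 = 3470399856. Avoidance count = 960566918220 − 3470399856 = 957096518364.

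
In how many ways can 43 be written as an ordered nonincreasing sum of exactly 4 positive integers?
p(43, 4 parts) = 588

Partitions of n into exactly k parts are in bijection with partitions of n − k into at most k parts (subtract 1 from each part). So p(43, exactly 4) = p(39, parts ≤ 4). Computing via the recurrence p(m, j) = p(m, j−1) + p(m−j, j) gives 588.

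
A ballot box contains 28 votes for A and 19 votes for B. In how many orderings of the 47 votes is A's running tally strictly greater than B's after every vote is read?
Strict-lead orderings = 1335293573130

Total orderings of the 47 votes with 28 for A: C(47, 28) = 6973199770790. By the Bertrand ballot formula (Cycle Lemma / reflection principle), the number of orderings in which A is strictly ahead of B throughout is (p − q)/(p + q) · C(p + q, p) = (28 − 19)/(28 + 19) · 6973199770790 = 1335293573130.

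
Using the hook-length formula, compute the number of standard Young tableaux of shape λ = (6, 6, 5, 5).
# SYT of shape (6, 6, 5, 5) = 64017954

Hook-length formula: f^λ = n! / Π hook(c), product over all cells c of the Young diagram. For λ = (6, 6, 5, 5), n = 22 boxes. Hook lengths by row (left-to-right, top-to-bottom): [9, 8, 7, 6, 5, 2]; [8, 7, 6, 5, 4, 1]; [6, 5, 4, 3, 2]; [5, 4, 3, 2, 1]. Product of hooks = 17557585920000. So f^λ = 22! / 17557585920000 = 1124000727777607680000 / 17557585920000 = 64017954.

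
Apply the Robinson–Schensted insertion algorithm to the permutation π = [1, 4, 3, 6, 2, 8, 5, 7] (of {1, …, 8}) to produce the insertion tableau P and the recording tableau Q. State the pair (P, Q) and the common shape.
P = [1, 2, 5, 7] / [3, 6, 8] / [4];  Q = [1, 2, 4, 6] / [3, 7, 8] / [5];  common shape = (4, 3, 1)

Row-insert the values π_1, π_2, … into P one at a time, bumping the leftmost entry strictly greater than the inserted value down to the next row. The recording tableau Q records, in position (i, j), the step at which that cell was added to P.
  Insert 1 (step 1): P = [1];  Q = [1]
  Insert 4 (step 2): P = [1, 4];  Q = [1, 2]
  Insert 3 (step 3): P = [1, 3] / [4];  Q = [1, 2] / [3]
  Insert 6 (step 4): P = [1, 3, 6] / [4];  Q = [1, 2, 4] / [3]
  Insert 2 (step 5): P = [1, 2, 6] / [3] / [4];  Q = [1, 2, 4] / [3] / [5]
  Insert 8 (step 6): P = [1, 2, 6, 8] / [3] / [4];  Q = [1, 2, 4, 6] / [3] / [5]
  Insert 5 (step 7): P = [1, 2, 5, 8] / [3, 6] / [4];  Q = [1, 2, 4, 6] / [3, 7] / [5]
  Insert 7 (step 8): P = [1, 2, 5, 7] / [3, 6, 8] / [4];  Q = [1, 2, 4, 6] / [3, 7, 8] / [5]
Final shape: (4, 3, 1).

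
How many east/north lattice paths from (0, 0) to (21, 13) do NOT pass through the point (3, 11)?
Number of paths = 927914600

Total paths from (0, 0) to (21, 13): C(34, 21) = 927983760. Paths through (3, 11): (paths (0, 0) → (3, 11)) × (paths (3, 11) → (21, 13)) = C(14, 3) · C(20, 18) = 364 · 190 = 69160. Avoidance count = 927983760 − 69160 = 927914600.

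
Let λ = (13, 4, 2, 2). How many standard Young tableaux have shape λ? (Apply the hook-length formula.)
# SYT of shape (13, 4, 2, 2) = 6172530

Hook-length formula: f^λ = n! / Π hook(c), product over all cells c of the Young diagram. For λ = (13, 4, 2, 2), n = 21 boxes. Hook lengths by row (left-to-right, top-to-bottom): [16, 15, 12, 11, 9, 8, 7, 6, 5, 4, 3, 2, 1]; [6, 5, 2, 1]; [3, 2]; [2, 1]. Product of hooks = 8277147648000. So f^λ = 21! / 8277147648000 = 51090942171709440000 / 8277147648000 = 6172530.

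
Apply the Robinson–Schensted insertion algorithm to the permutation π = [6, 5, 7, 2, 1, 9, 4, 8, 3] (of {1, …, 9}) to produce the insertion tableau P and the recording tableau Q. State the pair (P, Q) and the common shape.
P = [1, 3, 8] / [2, 4, 9] / [5, 7] / [6];  Q = [1, 3, 6] / [2, 7, 8] / [4, 9] / [5];  common shape = (3, 3, 2, 1)

Row-insert the values π_1, π_2, … into P one at a time, bumping the leftmost entry strictly greater than the inserted value down to the next row. The recording tableau Q records, in position (i, j), the step at which that cell was added to P.
  Insert 6 (step 1): P = [6];  Q = [1]
  Insert 5 (step 2): P = [5] / [6];  Q = [1] / [2]
  Insert 7 (step 3): P = [5, 7] / [6];  Q = [1, 3] / [2]
  Insert 2 (step 4): P = [2, 7] / [5] / [6];  Q = [1, 3] / [2] / [4]
  Insert 1 (step 5): P = [1, 7] / [2] / [5] / [6];  Q = [1, 3] / [2] / [4] / [5]
  Insert 9 (step 6): P = [1, 7, 9] / [2] / [5] / [6];  Q = [1, 3, 6] / [2] / [4] / [5]
  Insert 4 (step 7): P = [1, 4, 9] / [2, 7] / [5] / [6];  Q = [1, 3, 6] / [2, 7] / [4] / [5]
  Insert 8 (step 8): P = [1, 4, 8] / [2, 7, 9] / [5] / [6];  Q = [1, 3, 6] / [2, 7, 8] / [4] / [5]
  Insert 3 (step 9): P = [1, 3, 8] / [2, 4, 9] / [5, 7] / [6];  Q = [1, 3, 6] / [2, 7, 8] / [4, 9] / [5]
Final shape: (3, 3, 2, 1).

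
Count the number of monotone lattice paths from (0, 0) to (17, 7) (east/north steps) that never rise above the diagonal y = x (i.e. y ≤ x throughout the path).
Number of paths = 211508

By the reflection principle (André's argument), the number of monotone paths to (17, 7) with n ≤ m that never go above y = x is C(24, 17) − C(24, 18) = 346104 − 134596 = 211508.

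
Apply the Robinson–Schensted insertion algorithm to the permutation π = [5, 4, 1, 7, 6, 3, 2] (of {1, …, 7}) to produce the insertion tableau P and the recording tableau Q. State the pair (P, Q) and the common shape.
P = [1, 2] / [3, 6] / [4, 7] / [5];  Q = [1, 4] / [2, 5] / [3, 6] / [7];  common shape = (2, 2, 2, 1)

Row-insert the values π_1, π_2, … into P one at a time, bumping the leftmost entry strictly greater than the inserted value down to the next row. The recording tableau Q records, in position (i, j), the step at which that cell was added to P.
  Insert 5 (step 1): P = [5];  Q = [1]
  Insert 4 (step 2): P = [4] / [5];  Q = [1] / [2]
  Insert 1 (step 3): P = [1] / [4] / [5];  Q = [1] / [2] / [3]
  Insert 7 (step 4): P = [1, 7] / [4] / [5];  Q = [1, 4] / [2] / [3]
  Insert 6 (step 5): P = [1, 6] / [4, 7] / [5];  Q = [1, 4] / [2, 5] / [3]
  Insert 3 (step 6): P = [1, 3] / [4, 6] / [5, 7];  Q = [1, 4] / [2, 5] / [3, 6]
  Insert 2 (step 7): P = [1, 2] / [3, 6] / [4, 7] / [5];  Q = [1, 4] / [2, 5] / [3, 6] / [7]
Final shape: (2, 2, 2, 1).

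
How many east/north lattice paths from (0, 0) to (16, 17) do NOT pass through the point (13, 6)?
Number of paths = 1156927062

Total paths from (0, 0) to (16, 17): C(33, 16) = 1166803110. Paths through (13, 6): (paths (0, 0) → (13, 6)) × (paths (13, 6) → (16, 17)) = C(19, 13) · C(14, 3) = 27132 · 364 = 9876048. Avoidance count = 1166803110 − 9876048 = 1156927062.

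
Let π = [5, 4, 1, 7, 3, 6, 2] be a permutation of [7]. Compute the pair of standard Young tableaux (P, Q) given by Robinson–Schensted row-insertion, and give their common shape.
P = [1, 2, 6] / [3, 7] / [4] / [5];  Q = [1, 4, 6] / [2, 5] / [3] / [7];  common shape = (3, 2, 1, 1)

Row-insert the values π_1, π_2, … into P one at a time, bumping the leftmost entry strictly greater than the inserted value down to the next row. The recording tableau Q records, in position (i, j), the step at which that cell was added to P.
  Insert 5 (step 1): P = [5];  Q = [1]
  Insert 4 (step 2): P = [4] / [5];  Q = [1] / [2]
  Insert 1 (step 3): P = [1] / [4] / [5];  Q = [1] / [2] / [3]
  Insert 7 (step 4): P = [1, 7] / [4] / [5];  Q = [1, 4] / [2] / [3]
  Insert 3 (step 5): P = [1, 3] / [4, 7] / [5];  Q = [1, 4] / [2, 5] / [3]
  Insert 6 (step 6): P = [1, 3, 6] / [4, 7] / [5];  Q = [1, 4, 6] / [2, 5] / [3]
  Insert 2 (step 7): P = [1, 2, 6] / [3, 7] / [4] / [5];  Q = [1, 4, 6] / [2, 5] / [3] / [7]
Final shape: (3, 2, 1, 1).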